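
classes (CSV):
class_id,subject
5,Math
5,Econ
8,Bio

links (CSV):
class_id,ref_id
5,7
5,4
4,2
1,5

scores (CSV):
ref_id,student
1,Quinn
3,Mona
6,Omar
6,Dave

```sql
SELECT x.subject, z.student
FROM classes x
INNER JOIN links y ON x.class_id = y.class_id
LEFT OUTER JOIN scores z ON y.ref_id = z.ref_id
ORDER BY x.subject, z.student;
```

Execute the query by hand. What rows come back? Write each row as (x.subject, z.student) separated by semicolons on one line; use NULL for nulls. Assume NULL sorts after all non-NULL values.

Evaluate left to right. First `classes x INNER JOIN links y` on class_id: 4 row(s).
Then LEFT JOIN `scores z` on ref_id: each of those 4 rows is kept; rows whose y.ref_id has no match in z get NULL for z's columns.

(Econ, NULL); (Econ, NULL); (Math, NULL); (Math, NULL)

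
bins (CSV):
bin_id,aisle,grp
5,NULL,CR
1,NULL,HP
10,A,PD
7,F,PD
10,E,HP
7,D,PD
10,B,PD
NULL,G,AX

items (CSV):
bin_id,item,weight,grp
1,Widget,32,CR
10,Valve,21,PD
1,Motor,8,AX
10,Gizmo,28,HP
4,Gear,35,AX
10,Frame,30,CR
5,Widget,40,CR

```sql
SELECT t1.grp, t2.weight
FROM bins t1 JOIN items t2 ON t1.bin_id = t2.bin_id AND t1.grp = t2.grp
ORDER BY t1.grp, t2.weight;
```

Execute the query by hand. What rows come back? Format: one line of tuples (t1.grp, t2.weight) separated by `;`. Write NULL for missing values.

(CR, 40); (HP, 28); (PD, 21); (PD, 21)

INNER JOIN keeps only pairs where the ON condition holds.
Matching on t1.bin_id = t2.bin_id AND t1.grp = t2.grp. A NULL in a compared column never satisfies the condition.
Matched pairs: 4.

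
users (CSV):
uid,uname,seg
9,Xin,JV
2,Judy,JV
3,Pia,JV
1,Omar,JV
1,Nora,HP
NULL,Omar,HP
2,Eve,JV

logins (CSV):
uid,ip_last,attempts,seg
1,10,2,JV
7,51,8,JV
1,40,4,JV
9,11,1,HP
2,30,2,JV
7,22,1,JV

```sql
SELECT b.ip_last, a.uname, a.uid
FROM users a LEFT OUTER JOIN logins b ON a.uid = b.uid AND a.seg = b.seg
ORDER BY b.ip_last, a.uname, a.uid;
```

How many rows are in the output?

LEFT JOIN keeps every row from `users`; unmatched rows get NULL for `logins`'s columns.
Matching on a.uid = b.uid AND a.seg = b.seg. A NULL in a compared column never satisfies the condition.
- uid=9, seg=JV: no b row matches, row kept with b columns NULL.
- uid=2, seg=JV: 1 matching b row(s), so 1 row(s) emitted.
- uid=3, seg=JV: no b row matches, row kept with b columns NULL.
- uid=1, seg=JV: 2 matching b row(s), so 2 row(s) emitted.
- uid=1, seg=HP: no b row matches, row kept with b columns NULL.
- uid=NULL, seg=HP: no b row matches, row kept with b columns NULL.
- uid=2, seg=JV: 1 matching b row(s), so 1 row(s) emitted.
Total: 4 matched + 4 padded = 8 rows.

8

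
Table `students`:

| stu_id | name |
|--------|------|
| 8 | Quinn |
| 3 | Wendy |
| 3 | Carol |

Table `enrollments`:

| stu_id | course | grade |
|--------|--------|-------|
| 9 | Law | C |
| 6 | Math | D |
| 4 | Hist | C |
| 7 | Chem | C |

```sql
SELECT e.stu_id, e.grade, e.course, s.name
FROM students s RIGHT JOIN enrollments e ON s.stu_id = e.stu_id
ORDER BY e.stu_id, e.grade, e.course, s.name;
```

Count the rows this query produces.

4

RIGHT JOIN keeps every row from `enrollments`; unmatched rows get NULL for `students`'s columns.
Matching on s.stu_id = e.stu_id.
- stu_id=8: no matching e row.
- stu_id=3: no matching e row.
- stu_id=3: no matching e row.
- plus 4 unmatched e row(s), each kept with NULL s columns.
Total: 0 matched + 4 padded = 4 rows.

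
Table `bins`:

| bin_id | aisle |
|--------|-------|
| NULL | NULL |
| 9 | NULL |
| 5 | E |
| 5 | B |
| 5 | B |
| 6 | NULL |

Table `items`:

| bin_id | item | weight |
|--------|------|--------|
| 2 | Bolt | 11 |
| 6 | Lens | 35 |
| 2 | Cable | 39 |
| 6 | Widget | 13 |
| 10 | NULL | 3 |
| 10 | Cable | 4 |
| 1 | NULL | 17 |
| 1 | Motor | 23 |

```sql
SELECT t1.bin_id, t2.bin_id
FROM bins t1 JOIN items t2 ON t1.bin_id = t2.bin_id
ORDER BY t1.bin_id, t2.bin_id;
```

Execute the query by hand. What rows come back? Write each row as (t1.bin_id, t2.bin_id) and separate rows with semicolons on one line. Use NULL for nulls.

INNER JOIN keeps only pairs where the ON condition holds.
Matching on t1.bin_id = t2.bin_id. A NULL in a compared column never satisfies the condition.
- t1 row (bin_id=NULL): no match → dropped.
- t1 row (bin_id=9): no match → dropped.
- t1 row (bin_id=5): no match → dropped.
- t1 row (bin_id=5): no match → dropped.
- t1 row (bin_id=5): no match → dropped.
- t1 row (bin_id=6): matches 2 t2 row(s) → 2 output row(s).
After projecting and ordering:
t1.bin_id | t2.bin_id
6 | 6
6 | 6

(6, 6); (6, 6)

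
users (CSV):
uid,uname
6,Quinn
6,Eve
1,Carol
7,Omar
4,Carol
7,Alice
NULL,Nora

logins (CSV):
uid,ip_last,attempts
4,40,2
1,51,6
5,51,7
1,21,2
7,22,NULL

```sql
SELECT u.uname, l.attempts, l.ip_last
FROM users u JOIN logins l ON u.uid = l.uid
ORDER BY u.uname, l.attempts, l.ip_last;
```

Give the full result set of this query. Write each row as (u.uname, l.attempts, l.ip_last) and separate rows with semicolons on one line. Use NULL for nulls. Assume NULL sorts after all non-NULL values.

(Alice, NULL, 22); (Carol, 2, 21); (Carol, 2, 40); (Carol, 6, 51); (Omar, NULL, 22)

INNER JOIN keeps only pairs where the ON condition holds.
Matching on u.uid = l.uid. A NULL in a compared column never satisfies the condition.
Matched pairs: 5.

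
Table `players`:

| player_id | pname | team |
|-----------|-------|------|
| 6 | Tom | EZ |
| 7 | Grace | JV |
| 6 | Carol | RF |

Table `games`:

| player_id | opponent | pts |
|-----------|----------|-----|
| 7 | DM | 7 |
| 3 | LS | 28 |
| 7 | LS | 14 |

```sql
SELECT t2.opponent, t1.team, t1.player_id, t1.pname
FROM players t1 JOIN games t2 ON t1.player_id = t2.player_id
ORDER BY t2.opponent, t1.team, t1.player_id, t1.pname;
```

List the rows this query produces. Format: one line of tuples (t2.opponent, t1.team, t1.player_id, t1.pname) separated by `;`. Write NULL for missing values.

(DM, JV, 7, Grace); (LS, JV, 7, Grace)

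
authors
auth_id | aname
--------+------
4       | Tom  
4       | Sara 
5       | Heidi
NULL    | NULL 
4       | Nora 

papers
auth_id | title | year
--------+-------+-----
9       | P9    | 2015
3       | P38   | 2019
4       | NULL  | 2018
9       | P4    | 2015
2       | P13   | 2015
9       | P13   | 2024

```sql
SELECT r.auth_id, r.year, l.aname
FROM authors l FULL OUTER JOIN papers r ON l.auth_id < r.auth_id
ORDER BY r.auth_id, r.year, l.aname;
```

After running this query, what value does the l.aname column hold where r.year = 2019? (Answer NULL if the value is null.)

NULL

FULL OUTER JOIN keeps every row from both sides; unmatched rows get NULL for the other side's columns.
Matching on l.auth_id < r.auth_id. A NULL in a compared column never satisfies the condition.
- auth_id=4: 3 matching r row(s), so 3 row(s) emitted.
- auth_id=4: 3 matching r row(s), so 3 row(s) emitted.
- auth_id=5: 3 matching r row(s), so 3 row(s) emitted.
- auth_id=NULL: no r row matches, row kept with r columns NULL.
- auth_id=4: 3 matching r row(s), so 3 row(s) emitted.
- 3 r row(s) had no l match → kept, l columns NULL.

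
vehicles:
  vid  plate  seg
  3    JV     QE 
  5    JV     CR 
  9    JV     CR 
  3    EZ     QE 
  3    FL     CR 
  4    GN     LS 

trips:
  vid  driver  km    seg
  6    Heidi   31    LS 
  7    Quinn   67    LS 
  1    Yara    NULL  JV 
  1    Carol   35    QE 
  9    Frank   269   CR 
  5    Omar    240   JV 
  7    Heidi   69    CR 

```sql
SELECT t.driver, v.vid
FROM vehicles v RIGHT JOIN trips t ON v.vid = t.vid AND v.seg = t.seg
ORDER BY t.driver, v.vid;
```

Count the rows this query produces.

RIGHT JOIN keeps every row from `trips`; unmatched rows get NULL for `vehicles`'s columns.
Matching on v.vid = t.vid AND v.seg = t.seg.
- v[0] vid=3, seg=QE → no match.
- v[1] vid=5, seg=CR → no match.
- v[2] vid=9, seg=CR → 1 match(es) in t → 1 row(s).
- v[3] vid=3, seg=QE → no match.
- v[4] vid=3, seg=CR → no match.
- v[5] vid=4, seg=LS → no match.
- 6 t row(s) had no v match → kept, v columns NULL.
Total: 1 matched + 6 padded = 7 rows.

7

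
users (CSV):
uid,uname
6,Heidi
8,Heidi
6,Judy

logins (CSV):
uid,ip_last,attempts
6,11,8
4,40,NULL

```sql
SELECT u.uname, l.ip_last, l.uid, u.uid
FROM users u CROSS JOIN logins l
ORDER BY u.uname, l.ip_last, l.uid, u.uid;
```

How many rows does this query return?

6

CROSS JOIN pairs every row of `users` with every row of `logins`: 3 × 2 = 6 rows.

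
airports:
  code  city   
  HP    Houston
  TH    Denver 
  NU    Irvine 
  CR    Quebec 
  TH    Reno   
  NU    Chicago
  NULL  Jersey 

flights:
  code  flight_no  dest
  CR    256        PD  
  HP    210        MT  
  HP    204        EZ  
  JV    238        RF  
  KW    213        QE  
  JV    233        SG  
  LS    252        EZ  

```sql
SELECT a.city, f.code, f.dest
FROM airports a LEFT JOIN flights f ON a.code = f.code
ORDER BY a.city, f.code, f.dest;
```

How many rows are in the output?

8

LEFT JOIN keeps every row from `airports`; unmatched rows get NULL for `flights`'s columns.
Matching on a.code = f.code. A NULL in a compared column never satisfies the condition.
Matched pairs: 3; unmatched a rows kept: 5.
Total: 3 matched + 5 padded = 8 rows.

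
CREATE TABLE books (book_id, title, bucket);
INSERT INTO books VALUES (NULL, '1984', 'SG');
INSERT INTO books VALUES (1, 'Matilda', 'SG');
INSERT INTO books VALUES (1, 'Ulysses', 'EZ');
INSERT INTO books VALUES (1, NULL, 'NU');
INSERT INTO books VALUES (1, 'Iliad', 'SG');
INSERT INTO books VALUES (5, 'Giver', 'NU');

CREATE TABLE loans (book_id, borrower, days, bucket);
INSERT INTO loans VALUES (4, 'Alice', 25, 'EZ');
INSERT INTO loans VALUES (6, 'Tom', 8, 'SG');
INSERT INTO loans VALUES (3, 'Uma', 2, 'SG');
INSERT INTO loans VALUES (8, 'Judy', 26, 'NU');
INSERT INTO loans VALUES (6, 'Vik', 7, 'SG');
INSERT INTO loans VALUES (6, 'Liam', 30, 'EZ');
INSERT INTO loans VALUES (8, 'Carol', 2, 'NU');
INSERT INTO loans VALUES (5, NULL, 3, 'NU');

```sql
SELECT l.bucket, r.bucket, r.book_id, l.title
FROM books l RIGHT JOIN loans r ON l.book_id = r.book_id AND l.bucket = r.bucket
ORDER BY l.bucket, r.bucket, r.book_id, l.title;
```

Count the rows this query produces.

8

RIGHT JOIN keeps every row from `loans`; unmatched rows get NULL for `books`'s columns.
Matching on l.book_id = r.book_id AND l.bucket = r.bucket. A NULL in a compared column never satisfies the condition.
- l row (book_id=NULL, bucket=SG): no match.
- l row (book_id=1, bucket=SG): no match.
- l row (book_id=1, bucket=EZ): no match.
- l row (book_id=1, bucket=NU): no match.
- l row (book_id=1, bucket=SG): no match.
- l row (book_id=5, bucket=NU): matches 1 r row(s) → 1 output row(s).
- plus 7 unmatched r row(s), each kept with NULL l columns.
Total: 1 matched + 7 padded = 8 rows.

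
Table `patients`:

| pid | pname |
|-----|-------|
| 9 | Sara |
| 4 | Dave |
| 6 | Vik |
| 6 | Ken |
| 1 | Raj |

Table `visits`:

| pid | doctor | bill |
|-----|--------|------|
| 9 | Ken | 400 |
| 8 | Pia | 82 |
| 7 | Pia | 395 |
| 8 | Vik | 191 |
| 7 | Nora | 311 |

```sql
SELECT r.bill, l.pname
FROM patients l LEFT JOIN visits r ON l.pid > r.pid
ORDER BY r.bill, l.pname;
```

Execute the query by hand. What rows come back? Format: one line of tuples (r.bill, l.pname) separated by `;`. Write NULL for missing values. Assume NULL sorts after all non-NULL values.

(82, Sara); (191, Sara); (311, Sara); (395, Sara); (NULL, Dave); (NULL, Ken); (NULL, Raj); (NULL, Vik)

LEFT JOIN keeps every row from `patients`; unmatched rows get NULL for `visits`'s columns.
Matching on l.pid > r.pid.
- pid=9: 4 matching r row(s), so 4 row(s) emitted.
- pid=4: no r row matches, row kept with r columns NULL.
- pid=6: no r row matches, row kept with r columns NULL.
- pid=6: no r row matches, row kept with r columns NULL.
- pid=1: no r row matches, row kept with r columns NULL.
After projecting and ordering:
r.bill | l.pname
82 | Sara
191 | Sara
311 | Sara
395 | Sara
NULL | Dave
NULL | Ken
NULL | Raj
NULL | Vik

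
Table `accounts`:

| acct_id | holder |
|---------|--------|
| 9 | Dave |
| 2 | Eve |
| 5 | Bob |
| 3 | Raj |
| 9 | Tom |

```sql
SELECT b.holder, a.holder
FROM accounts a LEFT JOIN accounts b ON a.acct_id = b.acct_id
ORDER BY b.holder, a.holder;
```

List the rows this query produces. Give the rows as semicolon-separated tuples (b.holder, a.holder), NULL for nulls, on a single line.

LEFT JOIN keeps every row from `accounts a`; unmatched rows get NULL for `accounts b`'s columns.
Matching on a.acct_id = b.acct_id.
- a (acct_id=9) pairs with 2 row(s) of b.
- a (acct_id=2) pairs with 1 row(s) of b.
- a (acct_id=5) pairs with 1 row(s) of b.
- a (acct_id=3) pairs with 1 row(s) of b.
- a (acct_id=9) pairs with 2 row(s) of b.
After projecting and ordering:
b.holder | a.holder
Bob | Bob
Dave | Dave
Dave | Tom
Eve | Eve
Raj | Raj
Tom | Dave
Tom | Tom

(Bob, Bob); (Dave, Dave); (Dave, Tom); (Eve, Eve); (Raj, Raj); (Tom, Dave); (Tom, Tom)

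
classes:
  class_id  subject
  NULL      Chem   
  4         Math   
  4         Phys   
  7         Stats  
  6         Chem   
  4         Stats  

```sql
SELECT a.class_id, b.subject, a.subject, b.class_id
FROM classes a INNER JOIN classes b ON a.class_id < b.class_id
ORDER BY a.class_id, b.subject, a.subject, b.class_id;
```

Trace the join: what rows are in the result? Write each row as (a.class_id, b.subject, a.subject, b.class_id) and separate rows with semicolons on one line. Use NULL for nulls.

(4, Chem, Math, 6); (4, Chem, Phys, 6); (4, Chem, Stats, 6); (4, Stats, Math, 7); (4, Stats, Phys, 7); (4, Stats, Stats, 7); (6, Stats, Chem, 7)

INNER JOIN keeps only pairs where the ON condition holds.
Matching on a.class_id < b.class_id. A NULL in a compared column never satisfies the condition.
Matched pairs: 7.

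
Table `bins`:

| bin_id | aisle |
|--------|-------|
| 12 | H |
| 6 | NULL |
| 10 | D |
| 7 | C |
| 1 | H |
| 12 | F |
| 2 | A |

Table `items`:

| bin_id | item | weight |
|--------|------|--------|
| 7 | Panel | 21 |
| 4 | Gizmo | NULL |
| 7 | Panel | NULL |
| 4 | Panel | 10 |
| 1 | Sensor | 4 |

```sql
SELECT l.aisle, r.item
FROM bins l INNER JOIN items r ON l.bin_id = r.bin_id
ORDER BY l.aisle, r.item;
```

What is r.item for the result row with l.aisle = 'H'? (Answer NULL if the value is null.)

Sensor

INNER JOIN keeps only pairs where the ON condition holds.
Matching on l.bin_id = r.bin_id.
Matched pairs: 3.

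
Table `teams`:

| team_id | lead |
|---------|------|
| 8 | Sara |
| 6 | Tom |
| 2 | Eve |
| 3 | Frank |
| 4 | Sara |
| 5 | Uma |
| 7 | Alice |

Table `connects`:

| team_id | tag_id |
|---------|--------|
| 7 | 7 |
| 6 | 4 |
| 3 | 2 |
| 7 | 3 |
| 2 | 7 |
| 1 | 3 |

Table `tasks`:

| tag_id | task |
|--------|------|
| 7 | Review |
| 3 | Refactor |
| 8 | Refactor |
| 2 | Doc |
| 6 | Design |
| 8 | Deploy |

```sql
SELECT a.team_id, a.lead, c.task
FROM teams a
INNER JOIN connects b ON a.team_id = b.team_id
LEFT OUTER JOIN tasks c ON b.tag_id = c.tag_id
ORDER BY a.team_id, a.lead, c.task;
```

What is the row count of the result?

5

Evaluate left to right. First `teams a INNER JOIN connects b` on team_id: 5 row(s).
Then LEFT JOIN `tasks c` on tag_id: each of those 5 rows is kept; rows whose b.tag_id has no match in c get NULL for c's columns.
Result: 5 row(s).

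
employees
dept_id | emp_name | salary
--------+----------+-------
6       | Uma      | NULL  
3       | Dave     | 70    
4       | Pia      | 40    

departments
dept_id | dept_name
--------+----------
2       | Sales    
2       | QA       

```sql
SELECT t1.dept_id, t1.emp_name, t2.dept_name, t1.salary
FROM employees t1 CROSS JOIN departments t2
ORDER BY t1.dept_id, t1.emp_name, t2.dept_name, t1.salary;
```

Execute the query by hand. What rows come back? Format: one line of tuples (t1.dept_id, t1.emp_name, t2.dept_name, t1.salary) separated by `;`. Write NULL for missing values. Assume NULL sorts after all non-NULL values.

(3, Dave, QA, 70); (3, Dave, Sales, 70); (4, Pia, QA, 40); (4, Pia, Sales, 40); (6, Uma, QA, NULL); (6, Uma, Sales, NULL)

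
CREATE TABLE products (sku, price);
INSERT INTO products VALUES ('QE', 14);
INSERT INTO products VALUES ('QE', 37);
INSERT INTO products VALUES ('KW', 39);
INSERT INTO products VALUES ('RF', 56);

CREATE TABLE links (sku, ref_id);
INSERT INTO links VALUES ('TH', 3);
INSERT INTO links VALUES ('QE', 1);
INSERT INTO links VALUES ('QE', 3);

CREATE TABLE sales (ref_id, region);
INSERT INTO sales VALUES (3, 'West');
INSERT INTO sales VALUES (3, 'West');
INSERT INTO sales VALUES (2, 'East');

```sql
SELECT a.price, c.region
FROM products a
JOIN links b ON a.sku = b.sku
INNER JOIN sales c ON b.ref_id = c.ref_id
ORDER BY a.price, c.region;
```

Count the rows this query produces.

4

Step 1 — a INNER JOIN b on sku → 4 row(s).
Then INNER JOIN `sales c` on ref_id: keep only rows whose b.ref_id appears in c.
Result: 4 row(s).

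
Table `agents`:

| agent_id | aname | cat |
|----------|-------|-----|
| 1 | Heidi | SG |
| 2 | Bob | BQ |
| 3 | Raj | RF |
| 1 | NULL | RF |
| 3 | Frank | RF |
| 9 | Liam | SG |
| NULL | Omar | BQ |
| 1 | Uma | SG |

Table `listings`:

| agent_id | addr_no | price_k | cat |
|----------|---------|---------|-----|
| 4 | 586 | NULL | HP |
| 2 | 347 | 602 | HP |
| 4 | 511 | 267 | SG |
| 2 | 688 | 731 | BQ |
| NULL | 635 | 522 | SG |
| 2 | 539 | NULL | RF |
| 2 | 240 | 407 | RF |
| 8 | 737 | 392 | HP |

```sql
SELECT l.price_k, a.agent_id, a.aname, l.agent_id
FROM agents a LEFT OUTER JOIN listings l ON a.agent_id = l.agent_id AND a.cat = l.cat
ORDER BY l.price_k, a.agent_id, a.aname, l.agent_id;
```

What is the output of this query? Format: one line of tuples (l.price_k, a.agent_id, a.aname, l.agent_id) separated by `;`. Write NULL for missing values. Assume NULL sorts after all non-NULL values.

(731, 2, Bob, 2); (NULL, 1, Heidi, NULL); (NULL, 1, Uma, NULL); (NULL, 1, NULL, NULL); (NULL, 3, Frank, NULL); (NULL, 3, Raj, NULL); (NULL, 9, Liam, NULL); (NULL, NULL, Omar, NULL)

LEFT JOIN keeps every row from `agents`; unmatched rows get NULL for `listings`'s columns.
Matching on a.agent_id = l.agent_id AND a.cat = l.cat. A NULL in a compared column never satisfies the condition.
- a[0] agent_id=1, cat=SG → no match; kept with NULLs on the l side.
- a[1] agent_id=2, cat=BQ → 1 match(es) in l → 1 row(s).
- a[2] agent_id=3, cat=RF → no match; kept with NULLs on the l side.
- a[3] agent_id=1, cat=RF → no match; kept with NULLs on the l side.
- a[4] agent_id=3, cat=RF → no match; kept with NULLs on the l side.
- a[5] agent_id=9, cat=SG → no match; kept with NULLs on the l side.
- a[6] agent_id=NULL, cat=BQ → no match; kept with NULLs on the l side.
- a[7] agent_id=1, cat=SG → no match; kept with NULLs on the l side.
After projecting and ordering:
l.price_k | a.agent_id | a.aname | l.agent_id
731 | 2 | Bob | 2
NULL | 1 | Heidi | NULL
NULL | 1 | Uma | NULL
NULL | 1 | NULL | NULL
NULL | 3 | Frank | NULL
NULL | 3 | Raj | NULL
NULL | 9 | Liam | NULL
NULL | NULL | Omar | NULL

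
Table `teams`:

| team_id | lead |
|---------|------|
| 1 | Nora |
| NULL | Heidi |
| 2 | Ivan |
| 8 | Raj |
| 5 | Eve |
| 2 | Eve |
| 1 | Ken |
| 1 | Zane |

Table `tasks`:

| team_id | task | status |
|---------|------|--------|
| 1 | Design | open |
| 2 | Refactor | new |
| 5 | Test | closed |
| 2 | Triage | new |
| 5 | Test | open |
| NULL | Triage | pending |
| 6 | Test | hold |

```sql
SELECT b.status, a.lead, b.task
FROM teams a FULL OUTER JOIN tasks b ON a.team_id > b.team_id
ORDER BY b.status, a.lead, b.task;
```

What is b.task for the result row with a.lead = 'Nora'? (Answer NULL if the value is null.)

NULL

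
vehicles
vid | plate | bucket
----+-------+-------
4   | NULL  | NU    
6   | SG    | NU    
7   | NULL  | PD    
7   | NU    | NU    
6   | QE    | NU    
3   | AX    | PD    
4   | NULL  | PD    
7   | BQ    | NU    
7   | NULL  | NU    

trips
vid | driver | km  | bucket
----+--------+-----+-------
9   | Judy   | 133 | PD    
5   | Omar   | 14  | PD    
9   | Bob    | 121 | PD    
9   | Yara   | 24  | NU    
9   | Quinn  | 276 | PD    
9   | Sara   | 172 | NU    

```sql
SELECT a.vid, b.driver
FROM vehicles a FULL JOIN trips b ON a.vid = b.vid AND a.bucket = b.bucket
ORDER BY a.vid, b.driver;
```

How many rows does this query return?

FULL OUTER JOIN keeps every row from both sides; unmatched rows get NULL for the other side's columns.
Matching on a.vid = b.vid AND a.bucket = b.bucket.
- a row (vid=4, bucket=NU): no match → kept, b columns NULL.
- a row (vid=6, bucket=NU): no match → kept, b columns NULL.
- a row (vid=7, bucket=PD): no match → kept, b columns NULL.
- a row (vid=7, bucket=NU): no match → kept, b columns NULL.
- a row (vid=6, bucket=NU): no match → kept, b columns NULL.
- a row (vid=3, bucket=PD): no match → kept, b columns NULL.
- a row (vid=4, bucket=PD): no match → kept, b columns NULL.
- a row (vid=7, bucket=NU): no match → kept, b columns NULL.
- a row (vid=7, bucket=NU): no match → kept, b columns NULL.
- 6 b row(s) had no a match → kept, a columns NULL.
Total: 0 matched + 15 padded = 15 rows.

15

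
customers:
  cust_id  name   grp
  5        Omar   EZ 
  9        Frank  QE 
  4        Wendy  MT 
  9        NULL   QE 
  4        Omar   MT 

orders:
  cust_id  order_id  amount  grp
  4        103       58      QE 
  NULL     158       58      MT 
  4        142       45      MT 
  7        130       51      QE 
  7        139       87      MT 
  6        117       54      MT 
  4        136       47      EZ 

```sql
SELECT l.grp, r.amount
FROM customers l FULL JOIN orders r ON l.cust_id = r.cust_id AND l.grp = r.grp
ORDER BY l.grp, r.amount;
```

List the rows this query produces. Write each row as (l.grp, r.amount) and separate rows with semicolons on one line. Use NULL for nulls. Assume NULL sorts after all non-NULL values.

(EZ, NULL); (MT, 45); (MT, 45); (QE, NULL); (QE, NULL); (NULL, 47); (NULL, 51); (NULL, 54); (NULL, 58); (NULL, 58); (NULL, 87)

FULL OUTER JOIN keeps every row from both sides; unmatched rows get NULL for the other side's columns.
Matching on l.cust_id = r.cust_id AND l.grp = r.grp. A NULL in a compared column never satisfies the condition.
Matched pairs: 2; unmatched l rows kept: 3; unmatched r rows kept: 6.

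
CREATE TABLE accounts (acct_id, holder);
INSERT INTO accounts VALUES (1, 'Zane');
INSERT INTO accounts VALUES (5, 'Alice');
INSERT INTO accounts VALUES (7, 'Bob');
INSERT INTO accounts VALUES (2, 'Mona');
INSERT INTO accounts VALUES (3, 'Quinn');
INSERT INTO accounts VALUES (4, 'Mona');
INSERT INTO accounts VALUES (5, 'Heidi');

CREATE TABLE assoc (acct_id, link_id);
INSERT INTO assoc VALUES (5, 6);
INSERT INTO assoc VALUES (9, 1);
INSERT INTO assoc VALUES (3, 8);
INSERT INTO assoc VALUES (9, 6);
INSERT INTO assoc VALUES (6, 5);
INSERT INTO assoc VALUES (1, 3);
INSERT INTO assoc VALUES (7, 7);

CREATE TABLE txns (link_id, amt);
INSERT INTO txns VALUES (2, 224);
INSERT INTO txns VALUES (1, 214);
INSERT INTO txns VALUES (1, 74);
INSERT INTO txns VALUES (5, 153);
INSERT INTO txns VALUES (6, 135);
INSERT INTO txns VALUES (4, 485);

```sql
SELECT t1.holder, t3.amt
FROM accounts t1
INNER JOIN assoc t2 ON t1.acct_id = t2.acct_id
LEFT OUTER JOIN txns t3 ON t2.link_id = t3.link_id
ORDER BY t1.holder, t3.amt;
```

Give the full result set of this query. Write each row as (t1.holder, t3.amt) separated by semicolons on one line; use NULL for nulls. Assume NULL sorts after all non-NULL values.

(Alice, 135); (Bob, NULL); (Heidi, 135); (Quinn, NULL); (Zane, NULL)

Joins associate left-to-right: accounts INNER JOIN assoc on acct_id gives 5 intermediate row(s).
Then LEFT JOIN `txns t3` on link_id: each of those 5 rows is kept; rows whose t2.link_id has no match in t3 get NULL for t3's columns.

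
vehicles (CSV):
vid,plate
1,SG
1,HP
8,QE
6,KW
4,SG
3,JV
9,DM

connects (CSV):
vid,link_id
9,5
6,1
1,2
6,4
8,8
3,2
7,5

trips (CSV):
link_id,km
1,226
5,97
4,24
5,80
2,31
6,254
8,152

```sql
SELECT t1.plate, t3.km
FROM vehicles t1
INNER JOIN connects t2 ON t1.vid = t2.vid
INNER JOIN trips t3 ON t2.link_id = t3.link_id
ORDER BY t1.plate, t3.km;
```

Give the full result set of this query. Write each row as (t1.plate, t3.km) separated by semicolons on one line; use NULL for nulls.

(DM, 80); (DM, 97); (HP, 31); (JV, 31); (KW, 24); (KW, 226); (QE, 152); (SG, 31)

Step 1 — t1 INNER JOIN t2 on vid → 7 row(s).
Then INNER JOIN `trips t3` on link_id: keep only rows whose t2.link_id appears in t3.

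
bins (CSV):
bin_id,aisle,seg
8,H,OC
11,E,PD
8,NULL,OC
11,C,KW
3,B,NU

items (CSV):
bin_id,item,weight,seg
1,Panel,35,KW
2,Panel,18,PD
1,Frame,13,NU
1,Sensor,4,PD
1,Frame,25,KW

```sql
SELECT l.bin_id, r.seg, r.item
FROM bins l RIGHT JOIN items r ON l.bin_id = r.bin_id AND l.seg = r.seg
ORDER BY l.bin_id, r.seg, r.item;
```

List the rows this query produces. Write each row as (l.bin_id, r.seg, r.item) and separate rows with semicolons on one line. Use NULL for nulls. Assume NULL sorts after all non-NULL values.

(NULL, KW, Frame); (NULL, KW, Panel); (NULL, NU, Frame); (NULL, PD, Panel); (NULL, PD, Sensor)

RIGHT JOIN keeps every row from `items`; unmatched rows get NULL for `bins`'s columns.
Matching on l.bin_id = r.bin_id AND l.seg = r.seg.
- l (bin_id=8, seg=OC) has no partner in r.
- l (bin_id=11, seg=PD) has no partner in r.
- l (bin_id=8, seg=OC) has no partner in r.
- l (bin_id=11, seg=KW) has no partner in r.
- l (bin_id=3, seg=NU) has no partner in r.
- 5 r row(s) had no l match → kept, l columns NULL.
After projecting and ordering:
l.bin_id | r.seg | r.item
NULL | KW | Frame
NULL | KW | Panel
NULL | NU | Frame
NULL | PD | Panel
NULL | PD | Sensor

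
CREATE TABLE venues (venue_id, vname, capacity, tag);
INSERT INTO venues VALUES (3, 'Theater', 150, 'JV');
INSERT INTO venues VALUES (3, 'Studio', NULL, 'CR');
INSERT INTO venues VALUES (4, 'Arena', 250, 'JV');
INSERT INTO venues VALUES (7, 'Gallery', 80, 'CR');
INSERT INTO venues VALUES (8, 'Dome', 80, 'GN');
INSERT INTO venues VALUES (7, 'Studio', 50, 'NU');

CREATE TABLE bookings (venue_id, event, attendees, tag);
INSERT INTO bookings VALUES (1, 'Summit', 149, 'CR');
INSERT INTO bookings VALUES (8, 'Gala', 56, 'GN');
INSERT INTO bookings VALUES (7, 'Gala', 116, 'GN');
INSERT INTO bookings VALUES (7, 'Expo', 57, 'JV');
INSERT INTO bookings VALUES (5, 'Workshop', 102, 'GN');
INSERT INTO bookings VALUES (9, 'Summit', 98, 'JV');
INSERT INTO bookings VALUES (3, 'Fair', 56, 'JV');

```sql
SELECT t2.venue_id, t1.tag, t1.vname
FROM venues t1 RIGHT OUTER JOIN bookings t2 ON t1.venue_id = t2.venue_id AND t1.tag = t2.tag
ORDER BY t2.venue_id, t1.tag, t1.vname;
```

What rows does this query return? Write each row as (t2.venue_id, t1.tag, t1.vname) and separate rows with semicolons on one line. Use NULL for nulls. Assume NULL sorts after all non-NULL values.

RIGHT JOIN keeps every row from `bookings`; unmatched rows get NULL for `venues`'s columns.
Matching on t1.venue_id = t2.venue_id AND t1.tag = t2.tag.
- t1[0] venue_id=3, tag=JV → 1 match(es) in t2 → 1 row(s).
- t1[1] venue_id=3, tag=CR → no match.
- t1[2] venue_id=4, tag=JV → no match.
- t1[3] venue_id=7, tag=CR → no match.
- t1[4] venue_id=8, tag=GN → 1 match(es) in t2 → 1 row(s).
- t1[5] venue_id=7, tag=NU → no match.
- 5 row(s) from t2 found no t1 partner → padded with NULL.
After projecting and ordering:
t2.venue_id | t1.tag | t1.vname
1 | NULL | NULL
3 | JV | Theater
5 | NULL | NULL
7 | NULL | NULL
7 | NULL | NULL
8 | GN | Dome
9 | NULL | NULL

(1, NULL, NULL); (3, JV, Theater); (5, NULL, NULL); (7, NULL, NULL); (7, NULL, NULL); (8, GN, Dome); (9, NULL, NULL)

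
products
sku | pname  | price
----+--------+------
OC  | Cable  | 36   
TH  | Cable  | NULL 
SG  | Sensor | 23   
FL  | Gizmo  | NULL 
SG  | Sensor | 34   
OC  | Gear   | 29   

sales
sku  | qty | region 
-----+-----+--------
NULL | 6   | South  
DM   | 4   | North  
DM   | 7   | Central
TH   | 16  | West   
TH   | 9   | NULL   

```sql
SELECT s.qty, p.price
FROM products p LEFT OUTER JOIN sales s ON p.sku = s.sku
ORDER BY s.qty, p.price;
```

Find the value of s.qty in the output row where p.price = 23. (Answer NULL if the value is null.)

NULL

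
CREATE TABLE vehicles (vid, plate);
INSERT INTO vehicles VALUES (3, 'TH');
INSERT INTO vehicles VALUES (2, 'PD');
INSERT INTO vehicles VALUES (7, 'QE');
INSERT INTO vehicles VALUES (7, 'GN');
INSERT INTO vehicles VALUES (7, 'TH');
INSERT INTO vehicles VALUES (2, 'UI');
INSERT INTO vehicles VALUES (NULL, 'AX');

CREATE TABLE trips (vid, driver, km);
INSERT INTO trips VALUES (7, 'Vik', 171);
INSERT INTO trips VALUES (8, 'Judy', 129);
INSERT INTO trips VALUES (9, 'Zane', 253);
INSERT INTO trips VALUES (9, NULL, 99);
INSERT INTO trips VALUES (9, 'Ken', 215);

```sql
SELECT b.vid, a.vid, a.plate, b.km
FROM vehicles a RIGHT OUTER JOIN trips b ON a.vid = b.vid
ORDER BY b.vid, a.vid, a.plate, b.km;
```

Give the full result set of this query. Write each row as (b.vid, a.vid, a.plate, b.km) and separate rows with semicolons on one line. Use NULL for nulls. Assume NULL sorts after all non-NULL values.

(7, 7, GN, 171); (7, 7, QE, 171); (7, 7, TH, 171); (8, NULL, NULL, 129); (9, NULL, NULL, 99); (9, NULL, NULL, 215); (9, NULL, NULL, 253)

RIGHT JOIN keeps every row from `trips`; unmatched rows get NULL for `vehicles`'s columns.
Matching on a.vid = b.vid. A NULL in a compared column never satisfies the condition.
Matched pairs: 3; unmatched b rows kept: 4.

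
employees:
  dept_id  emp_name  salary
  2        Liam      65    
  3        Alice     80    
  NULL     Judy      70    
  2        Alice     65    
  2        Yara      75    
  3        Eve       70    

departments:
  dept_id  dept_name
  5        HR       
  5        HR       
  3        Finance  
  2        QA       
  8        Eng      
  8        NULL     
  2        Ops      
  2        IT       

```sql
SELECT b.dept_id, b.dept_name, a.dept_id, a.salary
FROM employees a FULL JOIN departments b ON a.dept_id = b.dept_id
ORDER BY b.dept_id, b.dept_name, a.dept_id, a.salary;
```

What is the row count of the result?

16

FULL OUTER JOIN keeps every row from both sides; unmatched rows get NULL for the other side's columns.
Matching on a.dept_id = b.dept_id. A NULL in a compared column never satisfies the condition.
Matched pairs: 11; unmatched a rows kept: 1; unmatched b rows kept: 4.
Total: 11 matched + 5 padded = 16 rows.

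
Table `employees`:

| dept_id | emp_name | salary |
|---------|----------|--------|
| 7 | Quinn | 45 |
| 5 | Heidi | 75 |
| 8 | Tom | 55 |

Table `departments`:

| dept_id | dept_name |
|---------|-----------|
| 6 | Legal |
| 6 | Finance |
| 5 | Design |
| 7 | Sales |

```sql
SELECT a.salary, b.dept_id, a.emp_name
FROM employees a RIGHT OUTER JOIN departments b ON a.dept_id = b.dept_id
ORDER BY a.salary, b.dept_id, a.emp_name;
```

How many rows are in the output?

4

RIGHT JOIN keeps every row from `departments`; unmatched rows get NULL for `employees`'s columns.
Matching on a.dept_id = b.dept_id.
- a[0] dept_id=7 → 1 match(es) in b → 1 row(s).
- a[1] dept_id=5 → 1 match(es) in b → 1 row(s).
- a[2] dept_id=8 → no match.
- plus 2 unmatched b row(s), each kept with NULL a columns.
Total: 2 matched + 2 padded = 4 rows.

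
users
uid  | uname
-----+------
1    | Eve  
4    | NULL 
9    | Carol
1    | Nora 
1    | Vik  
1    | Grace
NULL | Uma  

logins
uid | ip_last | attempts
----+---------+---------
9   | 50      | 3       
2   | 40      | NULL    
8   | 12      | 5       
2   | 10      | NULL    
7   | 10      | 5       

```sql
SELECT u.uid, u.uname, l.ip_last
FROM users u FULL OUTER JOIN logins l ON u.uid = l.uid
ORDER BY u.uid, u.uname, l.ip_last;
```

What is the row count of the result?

11

FULL OUTER JOIN keeps every row from both sides; unmatched rows get NULL for the other side's columns.
Matching on u.uid = l.uid. A NULL in a compared column never satisfies the condition.
- u row (uid=1): no match → kept, l columns NULL.
- u row (uid=4): no match → kept, l columns NULL.
- u row (uid=9): matches 1 l row(s) → 1 output row(s).
- u row (uid=1): no match → kept, l columns NULL.
- u row (uid=1): no match → kept, l columns NULL.
- u row (uid=1): no match → kept, l columns NULL.
- u row (uid=NULL): no match → kept, l columns NULL.
- 4 l row(s) had no u match → kept, u columns NULL.
Total: 1 matched + 10 padded = 11 rows.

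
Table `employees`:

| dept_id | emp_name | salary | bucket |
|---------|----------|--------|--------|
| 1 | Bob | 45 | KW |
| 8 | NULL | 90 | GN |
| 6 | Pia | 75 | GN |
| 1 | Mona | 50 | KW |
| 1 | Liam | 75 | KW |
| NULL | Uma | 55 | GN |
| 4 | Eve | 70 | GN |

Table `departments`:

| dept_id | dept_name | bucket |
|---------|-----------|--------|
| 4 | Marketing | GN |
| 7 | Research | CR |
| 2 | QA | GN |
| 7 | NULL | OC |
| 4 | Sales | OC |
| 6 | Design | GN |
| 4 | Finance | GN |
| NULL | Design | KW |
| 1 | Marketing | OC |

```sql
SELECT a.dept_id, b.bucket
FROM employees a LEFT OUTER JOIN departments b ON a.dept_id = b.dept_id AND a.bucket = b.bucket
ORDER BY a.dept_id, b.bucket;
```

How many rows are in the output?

8

LEFT JOIN keeps every row from `employees`; unmatched rows get NULL for `departments`'s columns.
Matching on a.dept_id = b.dept_id AND a.bucket = b.bucket. A NULL in a compared column never satisfies the condition.
Matched pairs: 3; unmatched a rows kept: 5.
Total: 3 matched + 5 padded = 8 rows.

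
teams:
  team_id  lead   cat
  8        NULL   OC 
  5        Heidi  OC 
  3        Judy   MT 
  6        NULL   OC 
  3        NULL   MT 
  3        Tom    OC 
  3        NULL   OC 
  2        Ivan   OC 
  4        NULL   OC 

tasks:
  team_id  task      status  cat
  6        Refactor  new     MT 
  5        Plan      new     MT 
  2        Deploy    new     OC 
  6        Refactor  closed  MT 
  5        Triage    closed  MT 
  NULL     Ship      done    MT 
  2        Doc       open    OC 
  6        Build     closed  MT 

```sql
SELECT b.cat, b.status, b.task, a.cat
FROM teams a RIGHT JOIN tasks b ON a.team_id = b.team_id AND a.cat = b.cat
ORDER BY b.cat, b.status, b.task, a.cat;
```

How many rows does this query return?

RIGHT JOIN keeps every row from `tasks`; unmatched rows get NULL for `teams`'s columns.
Matching on a.team_id = b.team_id AND a.cat = b.cat. A NULL in a compared column never satisfies the condition.
- a row (team_id=8, cat=OC): no match.
- a row (team_id=5, cat=OC): no match.
- a row (team_id=3, cat=MT): no match.
- a row (team_id=6, cat=OC): no match.
- a row (team_id=3, cat=MT): no match.
- a row (team_id=3, cat=OC): no match.
- a row (team_id=3, cat=OC): no match.
- a row (team_id=2, cat=OC): matches 2 b row(s) → 2 output row(s).
- a row (team_id=4, cat=OC): no match.
- 6 row(s) from b found no a partner → padded with NULL.
Total: 2 matched + 6 padded = 8 rows.

8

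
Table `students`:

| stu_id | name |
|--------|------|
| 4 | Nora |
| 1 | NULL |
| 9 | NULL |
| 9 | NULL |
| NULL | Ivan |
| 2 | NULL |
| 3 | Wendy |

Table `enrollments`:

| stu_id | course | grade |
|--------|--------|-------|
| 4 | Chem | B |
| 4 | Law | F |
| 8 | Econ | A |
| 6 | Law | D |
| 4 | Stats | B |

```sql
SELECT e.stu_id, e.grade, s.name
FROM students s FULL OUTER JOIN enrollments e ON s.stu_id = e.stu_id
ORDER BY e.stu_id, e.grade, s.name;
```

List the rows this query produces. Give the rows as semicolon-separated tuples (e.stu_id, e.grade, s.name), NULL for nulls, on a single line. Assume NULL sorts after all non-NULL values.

FULL OUTER JOIN keeps every row from both sides; unmatched rows get NULL for the other side's columns.
Matching on s.stu_id = e.stu_id. A NULL in a compared column never satisfies the condition.
- s row (stu_id=4): matches 3 e row(s) → 3 output row(s).
- s row (stu_id=1): no match → kept, e columns NULL.
- s row (stu_id=9): no match → kept, e columns NULL.
- s row (stu_id=9): no match → kept, e columns NULL.
- s row (stu_id=NULL): no match → kept, e columns NULL.
- s row (stu_id=2): no match → kept, e columns NULL.
- s row (stu_id=3): no match → kept, e columns NULL.
- 2 row(s) from e found no s partner → padded with NULL.

(4, B, Nora); (4, B, Nora); (4, F, Nora); (6, D, NULL); (8, A, NULL); (NULL, NULL, Ivan); (NULL, NULL, Wendy); (NULL, NULL, NULL); (NULL, NULL, NULL); (NULL, NULL, NULL); (NULL, NULL, NULL)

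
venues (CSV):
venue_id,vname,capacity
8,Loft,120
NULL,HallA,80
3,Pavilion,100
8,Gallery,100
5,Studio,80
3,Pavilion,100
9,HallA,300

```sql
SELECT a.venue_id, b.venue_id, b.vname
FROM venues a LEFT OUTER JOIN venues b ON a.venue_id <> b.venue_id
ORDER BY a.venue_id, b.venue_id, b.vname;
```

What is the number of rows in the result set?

LEFT JOIN keeps every row from `venues a`; unmatched rows get NULL for `venues b`'s columns.
Matching on a.venue_id <> b.venue_id. A NULL in a compared column never satisfies the condition.
- a[0] venue_id=8 → 4 match(es) in b → 4 row(s).
- a[1] venue_id=NULL → no match; kept with NULLs on the b side.
- a[2] venue_id=3 → 4 match(es) in b → 4 row(s).
- a[3] venue_id=8 → 4 match(es) in b → 4 row(s).
- a[4] venue_id=5 → 5 match(es) in b → 5 row(s).
- a[5] venue_id=3 → 4 match(es) in b → 4 row(s).
- a[6] venue_id=9 → 5 match(es) in b → 5 row(s).
Total: 26 matched + 1 padded = 27 rows.

27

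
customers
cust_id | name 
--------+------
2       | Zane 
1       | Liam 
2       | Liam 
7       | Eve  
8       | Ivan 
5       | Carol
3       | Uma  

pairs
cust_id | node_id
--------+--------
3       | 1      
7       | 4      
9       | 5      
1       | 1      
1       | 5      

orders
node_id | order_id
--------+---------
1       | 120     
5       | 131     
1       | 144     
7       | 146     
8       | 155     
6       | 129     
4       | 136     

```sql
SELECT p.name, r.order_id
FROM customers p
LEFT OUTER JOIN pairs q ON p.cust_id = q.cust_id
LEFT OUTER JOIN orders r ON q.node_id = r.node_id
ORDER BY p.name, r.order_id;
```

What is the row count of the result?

10

Joins associate left-to-right: customers LEFT JOIN pairs on cust_id gives 8 intermediate row(s).
Then LEFT JOIN `orders r` on node_id: each of those 8 rows is kept; rows whose q.node_id has no match in r get NULL for r's columns.
Result: 10 row(s).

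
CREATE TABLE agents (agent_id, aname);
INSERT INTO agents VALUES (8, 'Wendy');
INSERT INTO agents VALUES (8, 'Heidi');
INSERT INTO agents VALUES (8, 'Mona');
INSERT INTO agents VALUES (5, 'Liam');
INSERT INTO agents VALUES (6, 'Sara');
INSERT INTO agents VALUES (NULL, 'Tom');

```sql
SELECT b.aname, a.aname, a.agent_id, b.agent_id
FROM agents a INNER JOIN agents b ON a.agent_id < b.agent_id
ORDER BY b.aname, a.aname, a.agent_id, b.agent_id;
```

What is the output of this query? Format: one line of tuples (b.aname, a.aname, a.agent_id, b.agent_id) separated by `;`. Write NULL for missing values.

(Heidi, Liam, 5, 8); (Heidi, Sara, 6, 8); (Mona, Liam, 5, 8); (Mona, Sara, 6, 8); (Sara, Liam, 5, 6); (Wendy, Liam, 5, 8); (Wendy, Sara, 6, 8)

INNER JOIN keeps only pairs where the ON condition holds.
Matching on a.agent_id < b.agent_id. A NULL in a compared column never satisfies the condition.
Matched pairs: 7.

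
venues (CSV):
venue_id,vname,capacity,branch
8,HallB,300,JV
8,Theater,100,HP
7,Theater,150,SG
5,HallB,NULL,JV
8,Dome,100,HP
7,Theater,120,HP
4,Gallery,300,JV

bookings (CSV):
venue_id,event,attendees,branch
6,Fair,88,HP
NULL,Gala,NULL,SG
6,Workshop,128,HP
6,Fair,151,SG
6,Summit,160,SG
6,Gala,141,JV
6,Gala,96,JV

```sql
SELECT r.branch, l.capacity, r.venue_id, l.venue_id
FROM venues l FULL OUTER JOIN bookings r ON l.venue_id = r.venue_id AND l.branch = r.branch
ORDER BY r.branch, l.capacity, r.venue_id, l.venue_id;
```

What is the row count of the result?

14

FULL OUTER JOIN keeps every row from both sides; unmatched rows get NULL for the other side's columns.
Matching on l.venue_id = r.venue_id AND l.branch = r.branch. A NULL in a compared column never satisfies the condition.
- l (venue_id=8, branch=JV) has no partner → padded with NULL.
- l (venue_id=8, branch=HP) has no partner → padded with NULL.
- l (venue_id=7, branch=SG) has no partner → padded with NULL.
- l (venue_id=5, branch=JV) has no partner → padded with NULL.
- l (venue_id=8, branch=HP) has no partner → padded with NULL.
- l (venue_id=7, branch=HP) has no partner → padded with NULL.
- l (venue_id=4, branch=JV) has no partner → padded with NULL.
- 7 row(s) from r found no l partner → padded with NULL.
Total: 0 matched + 14 padded = 14 rows.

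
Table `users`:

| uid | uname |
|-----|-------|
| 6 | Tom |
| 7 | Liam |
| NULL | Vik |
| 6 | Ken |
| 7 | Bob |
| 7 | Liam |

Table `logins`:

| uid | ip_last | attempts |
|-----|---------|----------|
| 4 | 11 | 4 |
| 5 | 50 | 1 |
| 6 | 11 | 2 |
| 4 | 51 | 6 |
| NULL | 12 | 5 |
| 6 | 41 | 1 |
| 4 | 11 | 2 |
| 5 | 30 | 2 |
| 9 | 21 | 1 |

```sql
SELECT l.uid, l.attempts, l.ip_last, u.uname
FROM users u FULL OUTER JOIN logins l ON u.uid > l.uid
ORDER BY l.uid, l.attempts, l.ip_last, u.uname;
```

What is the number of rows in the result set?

FULL OUTER JOIN keeps every row from both sides; unmatched rows get NULL for the other side's columns.
Matching on u.uid > l.uid. A NULL in a compared column never satisfies the condition.
Matched pairs: 31; unmatched u rows kept: 1; unmatched l rows kept: 2.
Total: 31 matched + 3 padded = 34 rows.

34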